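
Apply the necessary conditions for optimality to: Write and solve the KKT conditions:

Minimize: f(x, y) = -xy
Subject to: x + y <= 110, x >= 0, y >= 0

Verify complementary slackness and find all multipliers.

Problem: min -xy s.t. x + y <= 110 (multiplier lambda), x >= 0 (mu_x), y >= 0 (mu_y)
KKT stationarity: -y + lambda - mu_x = 0, -x + lambda - mu_y = 0, with lambda, mu_x, mu_y >= 0
Complementary slackness: lambda*(x + y - 110) = 0, mu_x*x = 0, mu_y*y = 0
If lambda = 0: y = -mu_x <= 0 and x = -mu_y <= 0 force x = y = 0 with f = 0; but x = y = 55 is feasible with f = -3025 < 0, so this is not the minimum. Hence lambda > 0 and x + y = 110.
Try x > 0, y > 0 (so mu_x = mu_y = 0): y = lambda, x = lambda => x = y = lambda
x + y = 110 => 2*lambda = 110 => lambda = 55
x* = y* = 55 > 0, consistent with mu_x = mu_y = 0.
(Any feasible point with x = 0 or y = 0 has f = 0 > -3025, so the minimum is not on those boundaries.)
min(-xy) = -3025 (i.e. max xy = 3025)
Multipliers: lambda = 55, mu_x = 0, mu_y = 0
Complementary slackness: lambda*(x + y - 110) = 55*(55 + 55 - 110) = 0, mu_x*x = 0*55 = 0, mu_y*y = 0*55 = 0. Satisfied.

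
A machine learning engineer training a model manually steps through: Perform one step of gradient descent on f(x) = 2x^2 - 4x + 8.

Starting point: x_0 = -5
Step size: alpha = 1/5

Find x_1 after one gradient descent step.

f(x) = 2x^2 - 4x + 8
f'(x) = 4x - 4
f'(-5) = 4*-5 + (-4) = -24
x_1 = x_0 - alpha * f'(x_0) = -5 - 1/5 * -24 = -1/5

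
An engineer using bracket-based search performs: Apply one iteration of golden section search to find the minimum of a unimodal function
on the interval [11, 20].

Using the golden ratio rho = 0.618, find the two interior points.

Golden section search on [11, 20].
Golden ratio rho = 0.618 (approx).
Interior points:
  x_1 = 11 + (1-0.618)*9 = 14.4380
  x_2 = 11 + 0.618*9 = 16.5620
Compare f(x_1) and f(x_2) to determine which subinterval to keep.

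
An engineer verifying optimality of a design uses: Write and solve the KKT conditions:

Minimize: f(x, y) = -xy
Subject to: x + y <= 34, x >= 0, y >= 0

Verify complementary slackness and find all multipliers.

Problem: min -xy s.t. x + y <= 34 (multiplier lambda), x >= 0 (mu_x), y >= 0 (mu_y)
KKT stationarity: -y + lambda - mu_x = 0, -x + lambda - mu_y = 0, with lambda, mu_x, mu_y >= 0
Complementary slackness: lambda*(x + y - 34) = 0, mu_x*x = 0, mu_y*y = 0
If lambda = 0: y = -mu_x <= 0 and x = -mu_y <= 0 force x = y = 0 with f = 0; but x = y = 17 is feasible with f = -289 < 0, so this is not the minimum. Hence lambda > 0 and x + y = 34.
Try x > 0, y > 0 (so mu_x = mu_y = 0): y = lambda, x = lambda => x = y = lambda
x + y = 34 => 2*lambda = 34 => lambda = 17
x* = y* = 17 > 0, consistent with mu_x = mu_y = 0.
(Any feasible point with x = 0 or y = 0 has f = 0 > -289, so the minimum is not on those boundaries.)
min(-xy) = -289 (i.e. max xy = 289)
Multipliers: lambda = 17, mu_x = 0, mu_y = 0
Complementary slackness: lambda*(x + y - 34) = 17*(17 + 17 - 34) = 0, mu_x*x = 0*17 = 0, mu_y*y = 0*17 = 0. Satisfied.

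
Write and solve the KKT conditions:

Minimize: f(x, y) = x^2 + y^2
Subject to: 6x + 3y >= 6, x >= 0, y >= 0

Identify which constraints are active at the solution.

KKT conditions for min x^2 + y^2 s.t. 6x + 3y >= 6, x >= 0, y >= 0:
Stationarity: 2x = mu*6 + mu_x, 2y = mu*3 + mu_y, with mu, mu_x, mu_y >= 0
Complementary slackness: mu*(6x + 3y - 6) = 0, mu_x*x = 0, mu_y*y = 0
(0, 0) is infeasible (6*0 + 3*0 < 6), so if mu = 0 stationarity would force x = mu_x/2 >= 0, y = mu_y/2 >= 0 with mu_x*x = mu_y*y = 0, i.e. x = y = 0: contradiction. Hence mu > 0 and 6x + 3y = 6 is active.
Try x > 0, y > 0 (so mu_x = mu_y = 0): x = 6*mu/2, y = 3*mu/2
Substitute: 6*(6*mu/2) + 3*(3*mu/2) = 6
  mu*45/2 = 6 => mu = 4/15
x* = 4/5 > 0, y* = 2/5 > 0, consistent with mu_x = mu_y = 0.
f is convex and the constraints are linear, so this KKT point is the global minimum.
f* = 4/5
Active constraints: 6x + 3y >= 6 (holds with equality, mu = 4/15 > 0); x >= 0 and y >= 0 are inactive (mu_x = mu_y = 0).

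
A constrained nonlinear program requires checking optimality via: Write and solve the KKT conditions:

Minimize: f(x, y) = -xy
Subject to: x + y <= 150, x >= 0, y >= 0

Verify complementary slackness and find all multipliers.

Problem: min -xy s.t. x + y <= 150 (multiplier lambda), x >= 0 (mu_x), y >= 0 (mu_y)
KKT stationarity: -y + lambda - mu_x = 0, -x + lambda - mu_y = 0, with lambda, mu_x, mu_y >= 0
Complementary slackness: lambda*(x + y - 150) = 0, mu_x*x = 0, mu_y*y = 0
If lambda = 0: y = -mu_x <= 0 and x = -mu_y <= 0 force x = y = 0 with f = 0; but x = y = 75 is feasible with f = -5625 < 0, so this is not the minimum. Hence lambda > 0 and x + y = 150.
Try x > 0, y > 0 (so mu_x = mu_y = 0): y = lambda, x = lambda => x = y = lambda
x + y = 150 => 2*lambda = 150 => lambda = 75
x* = y* = 75 > 0, consistent with mu_x = mu_y = 0.
(Any feasible point with x = 0 or y = 0 has f = 0 > -5625, so the minimum is not on those boundaries.)
min(-xy) = -5625 (i.e. max xy = 5625)
Multipliers: lambda = 75, mu_x = 0, mu_y = 0
Complementary slackness: lambda*(x + y - 150) = 75*(75 + 75 - 150) = 0, mu_x*x = 0*75 = 0, mu_y*y = 0*75 = 0. Satisfied.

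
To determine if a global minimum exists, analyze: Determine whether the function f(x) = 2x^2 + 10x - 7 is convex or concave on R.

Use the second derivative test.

f(x) = 2x^2 + 10x - 7
f'(x) = 4x + 10
f''(x) = 4
Since f''(x) = 4 > 0 for all x, f is convex on R.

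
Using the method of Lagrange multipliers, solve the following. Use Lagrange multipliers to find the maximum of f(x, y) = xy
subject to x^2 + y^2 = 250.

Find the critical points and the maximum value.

Lagrange conditions: y = 2*lambda*x and x = 2*lambda*y
If x = 0 then y = 0, violating the constraint, so x, y != 0.
Dividing: y/x = x/y => x^2 = y^2 => y = x or y = -x
Constraint: 2x^2 = 250 => x^2 = 125 => x = +/-sqrt(125)
Critical points: (sqrt(125), sqrt(125)), (-sqrt(125), -sqrt(125)), (sqrt(125), -sqrt(125)), (-sqrt(125), sqrt(125))
  y = x:  xy = x^2 = 125  at (sqrt(125), sqrt(125)) and (-sqrt(125), -sqrt(125))
  y = -x: xy = -x^2 = -125 at (sqrt(125), -sqrt(125)) and (-sqrt(125), sqrt(125))
Maximum xy = 125 at (sqrt(125), sqrt(125)) and (-sqrt(125), -sqrt(125))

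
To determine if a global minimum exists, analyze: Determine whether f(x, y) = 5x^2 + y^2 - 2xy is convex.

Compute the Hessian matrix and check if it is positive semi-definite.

f(x,y) = 5x^2 + y^2 - 2xy
Hessian H = [[10, -2], [-2, 2]]
trace(H) = 12, det(H) = 16
Eigenvalues: (12 +/- sqrt(80)) / 2 = 10.47, 1.528
Since both eigenvalues > 0, f is convex.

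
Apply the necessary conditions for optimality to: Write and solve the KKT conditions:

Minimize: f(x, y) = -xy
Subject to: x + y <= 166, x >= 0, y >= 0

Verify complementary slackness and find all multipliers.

Problem: min -xy s.t. x + y <= 166 (multiplier lambda), x >= 0 (mu_x), y >= 0 (mu_y)
KKT stationarity: -y + lambda - mu_x = 0, -x + lambda - mu_y = 0, with lambda, mu_x, mu_y >= 0
Complementary slackness: lambda*(x + y - 166) = 0, mu_x*x = 0, mu_y*y = 0
If lambda = 0: y = -mu_x <= 0 and x = -mu_y <= 0 force x = y = 0 with f = 0; but x = y = 83 is feasible with f = -6889 < 0, so this is not the minimum. Hence lambda > 0 and x + y = 166.
Try x > 0, y > 0 (so mu_x = mu_y = 0): y = lambda, x = lambda => x = y = lambda
x + y = 166 => 2*lambda = 166 => lambda = 83
x* = y* = 83 > 0, consistent with mu_x = mu_y = 0.
(Any feasible point with x = 0 or y = 0 has f = 0 > -6889, so the minimum is not on those boundaries.)
min(-xy) = -6889 (i.e. max xy = 6889)
Multipliers: lambda = 83, mu_x = 0, mu_y = 0
Complementary slackness: lambda*(x + y - 166) = 83*(83 + 83 - 166) = 0, mu_x*x = 0*83 = 0, mu_y*y = 0*83 = 0. Satisfied.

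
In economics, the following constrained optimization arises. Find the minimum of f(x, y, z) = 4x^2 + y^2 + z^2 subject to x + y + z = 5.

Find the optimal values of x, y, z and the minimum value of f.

Using Lagrange multipliers on f = 4x^2 + y^2 + z^2 with constraint x + y + z = 5:
Conditions: 2*4*x = lambda, 2*1*y = lambda, 2*1*z = lambda
So x = lambda/8, y = lambda/2, z = lambda/2
Substituting into constraint: lambda * (9/8) = 5
lambda = 40/9
x = 5/9, y = 20/9, z = 20/9
Minimum value = 100/9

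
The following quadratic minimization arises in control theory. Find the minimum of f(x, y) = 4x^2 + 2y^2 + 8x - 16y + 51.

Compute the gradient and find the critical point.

f(x,y) = 4x^2 + 2y^2 + 8x - 16y + 51
df/dx = 8x + (8) = 0  =>  x = -1
df/dy = 4y + (-16) = 0  =>  y = 4
f(-1, 4) = 4*(-1)^2 + 2*(4)^2 + 8*(-1) + -16*(4) + 51 = 15
Hessian is diagonal with entries 8, 4 > 0, so this is a minimum.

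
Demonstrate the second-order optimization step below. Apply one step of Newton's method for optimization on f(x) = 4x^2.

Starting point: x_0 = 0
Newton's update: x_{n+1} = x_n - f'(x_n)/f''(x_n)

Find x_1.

f(x) = 4x^2
f'(x) = 8x + (0), f''(x) = 8
Newton step: x_1 = x_0 - f'(x_0)/f''(x_0)
f'(0) = 0
x_1 = 0 - 0/8 = 0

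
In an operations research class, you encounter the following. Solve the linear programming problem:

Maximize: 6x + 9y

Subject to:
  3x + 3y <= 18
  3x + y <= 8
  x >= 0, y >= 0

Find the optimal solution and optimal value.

Feasible vertices: (0, 0), (0, 6), (1, 5), (8/3, 0)
Objective 6x + 9y at each:
  (0, 0): 0
  (0, 6): 54
  (1, 5): 51
  (8/3, 0): 16
Maximum is 54 at (0, 6).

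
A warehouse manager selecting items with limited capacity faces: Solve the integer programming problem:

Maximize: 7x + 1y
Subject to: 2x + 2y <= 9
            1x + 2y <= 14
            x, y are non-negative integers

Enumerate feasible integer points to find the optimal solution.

Constraint 1: 2x + 2y <= 9
Constraint 2: 1x + 2y <= 14
Feasible x range (need y >= 0): 0 <= x <= min(9/2, 14/1) => x in {0, ..., 4}.
Enumerate feasible integer points row by row (the coefficient of y is 1 > 0, so for each x the largest feasible y gives the best value):
  x = 0: y <= min((9 - 2*0)/2, (14 - 1*0)/2) => y in {0, ..., 4}; best 7*0 + 1*4 = 4
  x = 1: y <= min((9 - 2*1)/2, (14 - 1*1)/2) => y in {0, ..., 3}; best 7*1 + 1*3 = 10
  x = 2: y <= min((9 - 2*2)/2, (14 - 1*2)/2) => y in {0, ..., 2}; best 7*2 + 1*2 = 16
  x = 3: y <= min((9 - 2*3)/2, (14 - 1*3)/2) => y in {0, ..., 1}; best 7*3 + 1*1 = 22
  x = 4: y <= min((9 - 2*4)/2, (14 - 1*4)/2) => y in {0}; best 7*4 + 1*0 = 28
The maximum 7x + 1y = 28 is achieved at x = 4, y = 0.
Check: 2*4 + 2*0 = 8 <= 9 and 1*4 + 2*0 = 4 <= 14.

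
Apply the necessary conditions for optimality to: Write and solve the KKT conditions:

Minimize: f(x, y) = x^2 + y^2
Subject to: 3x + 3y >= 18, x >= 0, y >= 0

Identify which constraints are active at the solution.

KKT conditions for min x^2 + y^2 s.t. 3x + 3y >= 18, x >= 0, y >= 0:
Stationarity: 2x = mu*3 + mu_x, 2y = mu*3 + mu_y, with mu, mu_x, mu_y >= 0
Complementary slackness: mu*(3x + 3y - 18) = 0, mu_x*x = 0, mu_y*y = 0
(0, 0) is infeasible (3*0 + 3*0 < 18), so if mu = 0 stationarity would force x = mu_x/2 >= 0, y = mu_y/2 >= 0 with mu_x*x = mu_y*y = 0, i.e. x = y = 0: contradiction. Hence mu > 0 and 3x + 3y = 18 is active.
Try x > 0, y > 0 (so mu_x = mu_y = 0): x = 3*mu/2, y = 3*mu/2
Substitute: 3*(3*mu/2) + 3*(3*mu/2) = 18
  mu*18/2 = 18 => mu = 2
x* = 3 > 0, y* = 3 > 0, consistent with mu_x = mu_y = 0.
f is convex and the constraints are linear, so this KKT point is the global minimum.
f* = 18
Active constraints: 3x + 3y >= 18 (holds with equality, mu = 2 > 0); x >= 0 and y >= 0 are inactive (mu_x = mu_y = 0).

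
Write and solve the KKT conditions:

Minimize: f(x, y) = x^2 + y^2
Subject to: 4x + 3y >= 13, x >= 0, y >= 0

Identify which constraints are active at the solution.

KKT conditions for min x^2 + y^2 s.t. 4x + 3y >= 13, x >= 0, y >= 0:
Stationarity: 2x = mu*4 + mu_x, 2y = mu*3 + mu_y, with mu, mu_x, mu_y >= 0
Complementary slackness: mu*(4x + 3y - 13) = 0, mu_x*x = 0, mu_y*y = 0
(0, 0) is infeasible (4*0 + 3*0 < 13), so if mu = 0 stationarity would force x = mu_x/2 >= 0, y = mu_y/2 >= 0 with mu_x*x = mu_y*y = 0, i.e. x = y = 0: contradiction. Hence mu > 0 and 4x + 3y = 13 is active.
Try x > 0, y > 0 (so mu_x = mu_y = 0): x = 4*mu/2, y = 3*mu/2
Substitute: 4*(4*mu/2) + 3*(3*mu/2) = 13
  mu*25/2 = 13 => mu = 26/25
x* = 52/25 > 0, y* = 39/25 > 0, consistent with mu_x = mu_y = 0.
f is convex and the constraints are linear, so this KKT point is the global minimum.
f* = 169/25
Active constraints: 4x + 3y >= 13 (holds with equality, mu = 26/25 > 0); x >= 0 and y >= 0 are inactive (mu_x = mu_y = 0).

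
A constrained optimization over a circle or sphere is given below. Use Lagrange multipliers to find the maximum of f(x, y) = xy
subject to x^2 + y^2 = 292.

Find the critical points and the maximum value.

Lagrange conditions: y = 2*lambda*x and x = 2*lambda*y
If x = 0 then y = 0, violating the constraint, so x, y != 0.
Dividing: y/x = x/y => x^2 = y^2 => y = x or y = -x
Constraint: 2x^2 = 292 => x^2 = 146 => x = +/-sqrt(146)
Critical points: (sqrt(146), sqrt(146)), (-sqrt(146), -sqrt(146)), (sqrt(146), -sqrt(146)), (-sqrt(146), sqrt(146))
  y = x:  xy = x^2 = 146  at (sqrt(146), sqrt(146)) and (-sqrt(146), -sqrt(146))
  y = -x: xy = -x^2 = -146 at (sqrt(146), -sqrt(146)) and (-sqrt(146), sqrt(146))
Maximum xy = 146 at (sqrt(146), sqrt(146)) and (-sqrt(146), -sqrt(146))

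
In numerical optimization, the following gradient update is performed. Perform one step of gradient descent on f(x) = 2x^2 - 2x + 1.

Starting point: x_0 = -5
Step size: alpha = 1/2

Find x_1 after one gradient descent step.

f(x) = 2x^2 - 2x + 1
f'(x) = 4x - 2
f'(-5) = 4*-5 + (-2) = -22
x_1 = x_0 - alpha * f'(x_0) = -5 - 1/2 * -22 = 6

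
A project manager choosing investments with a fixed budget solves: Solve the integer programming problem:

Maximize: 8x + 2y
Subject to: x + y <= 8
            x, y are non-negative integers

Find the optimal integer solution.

Objective: 8x + 2y, constraint: x + y <= 8
Coefficient of x is 8 >= coefficient of y is 2, so allocate the entire budget to x.
Optimal: x = 8, y = 0, value = 64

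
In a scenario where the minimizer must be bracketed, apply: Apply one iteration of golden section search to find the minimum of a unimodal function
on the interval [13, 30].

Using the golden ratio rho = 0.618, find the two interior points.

Golden section search on [13, 30].
Golden ratio rho = 0.618 (approx).
Interior points:
  x_1 = 13 + (1-0.618)*17 = 19.4940
  x_2 = 13 + 0.618*17 = 23.5060
Compare f(x_1) and f(x_2) to determine which subinterval to keep.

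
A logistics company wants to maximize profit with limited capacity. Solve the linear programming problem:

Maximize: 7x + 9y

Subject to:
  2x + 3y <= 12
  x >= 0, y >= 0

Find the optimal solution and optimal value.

The feasible region has vertices at [(0, 0), (6, 0), (0, 4)].
Checking objective 7x + 9y at each vertex:
  (0, 0): 7*0 + 9*0 = 0
  (6, 0): 7*6 + 9*0 = 42
  (0, 4): 7*0 + 9*4 = 36
Maximum is 42 at (6, 0).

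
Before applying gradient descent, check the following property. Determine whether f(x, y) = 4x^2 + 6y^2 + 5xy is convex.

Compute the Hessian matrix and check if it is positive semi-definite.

f(x,y) = 4x^2 + 6y^2 + 5xy
Hessian H = [[8, 5], [5, 12]]
trace(H) = 20, det(H) = 71
Eigenvalues: (20 +/- sqrt(116)) / 2 = 15.39, 4.615
Since both eigenvalues > 0, f is convex.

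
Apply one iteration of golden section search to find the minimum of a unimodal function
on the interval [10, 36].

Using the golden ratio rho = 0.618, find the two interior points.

Golden section search on [10, 36].
Golden ratio rho = 0.618 (approx).
Interior points:
  x_1 = 10 + (1-0.618)*26 = 19.9320
  x_2 = 10 + 0.618*26 = 26.0680
Compare f(x_1) and f(x_2) to determine which subinterval to keep.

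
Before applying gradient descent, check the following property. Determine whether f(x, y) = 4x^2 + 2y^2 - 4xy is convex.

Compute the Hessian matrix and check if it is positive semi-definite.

f(x,y) = 4x^2 + 2y^2 - 4xy
Hessian H = [[8, -4], [-4, 4]]
trace(H) = 12, det(H) = 16
Eigenvalues: (12 +/- sqrt(80)) / 2 = 10.47, 1.528
Since both eigenvalues > 0, f is convex.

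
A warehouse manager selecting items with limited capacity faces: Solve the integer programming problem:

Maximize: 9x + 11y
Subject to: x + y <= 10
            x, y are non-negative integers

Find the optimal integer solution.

Objective: 9x + 11y, constraint: x + y <= 10
Coefficient of y is 11 > coefficient of x is 9, so allocate the entire budget to y.
Optimal: x = 0, y = 10, value = 110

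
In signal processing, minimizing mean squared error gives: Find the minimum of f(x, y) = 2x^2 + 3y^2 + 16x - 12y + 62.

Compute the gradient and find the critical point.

f(x,y) = 2x^2 + 3y^2 + 16x - 12y + 62
df/dx = 4x + (16) = 0  =>  x = -4
df/dy = 6y + (-12) = 0  =>  y = 2
f(-4, 2) = 2*(-4)^2 + 3*(2)^2 + 16*(-4) + -12*(2) + 62 = 18
Hessian is diagonal with entries 4, 6 > 0, so this is a minimum.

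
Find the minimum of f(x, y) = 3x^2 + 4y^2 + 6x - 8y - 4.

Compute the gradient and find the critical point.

f(x,y) = 3x^2 + 4y^2 + 6x - 8y - 4
df/dx = 6x + (6) = 0  =>  x = -1
df/dy = 8y + (-8) = 0  =>  y = 1
f(-1, 1) = 3*(-1)^2 + 4*(1)^2 + 6*(-1) + -8*(1) + -4 = -11
Hessian is diagonal with entries 6, 8 > 0, so this is a minimum.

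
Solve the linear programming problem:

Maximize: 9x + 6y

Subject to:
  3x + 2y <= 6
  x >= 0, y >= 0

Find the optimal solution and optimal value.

The feasible region has vertices at [(0, 0), (2, 0), (0, 3)].
Checking objective 9x + 6y at each vertex:
  (0, 0): 9*0 + 6*0 = 0
  (2, 0): 9*2 + 6*0 = 18
  (0, 3): 9*0 + 6*3 = 18
Maximum is 18 at (2, 0).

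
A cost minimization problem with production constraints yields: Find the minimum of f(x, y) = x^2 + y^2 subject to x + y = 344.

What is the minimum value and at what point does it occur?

Substitute y = 344 - x into f(x,y) = x^2 + y^2:
g(x) = x^2 + (344 - x)^2 = 2x^2 - 688x + 118336
g'(x) = 4x - 688 = 0  =>  x = 172
y = 344 - 172 = 172
Minimum value = 172^2 + 172^2 = 59168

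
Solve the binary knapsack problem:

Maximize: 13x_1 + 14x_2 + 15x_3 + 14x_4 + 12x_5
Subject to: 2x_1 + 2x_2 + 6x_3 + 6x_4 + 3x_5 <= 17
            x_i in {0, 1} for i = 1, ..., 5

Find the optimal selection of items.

Items: item 1 (v=13, w=2), item 2 (v=14, w=2), item 3 (v=15, w=6), item 4 (v=14, w=6), item 5 (v=12, w=3)
Capacity: 17
Checking all 32 subsets (w = total weight, v = total value):
  {}: w = 0, v = 0
  {1}: w = 2, v = 13
  {2}: w = 2, v = 14
  {3}: w = 6, v = 15
  {4}: w = 6, v = 14
  {5}: w = 3, v = 12
  {1, 2}: w = 4, v = 27
  {1, 3}: w = 8, v = 28
  {1, 4}: w = 8, v = 27
  {1, 5}: w = 5, v = 25
  {2, 3}: w = 8, v = 29
  {2, 4}: w = 8, v = 28
  {2, 5}: w = 5, v = 26
  {3, 4}: w = 12, v = 29
  {3, 5}: w = 9, v = 27
  {4, 5}: w = 9, v = 26
  {1, 2, 3}: w = 10, v = 42
  {1, 2, 4}: w = 10, v = 41
  {1, 2, 5}: w = 7, v = 39
  {1, 3, 4}: w = 14, v = 42
  {1, 3, 5}: w = 11, v = 40
  {1, 4, 5}: w = 11, v = 39
  {2, 3, 4}: w = 14, v = 43
  {2, 3, 5}: w = 11, v = 41
  {2, 4, 5}: w = 11, v = 40
  {3, 4, 5}: w = 15, v = 41
  {1, 2, 3, 4}: w = 16, v = 56
  {1, 2, 3, 5}: w = 13, v = 54
  {1, 2, 4, 5}: w = 13, v = 53
  {1, 3, 4, 5}: w = 17, v = 54
  {2, 3, 4, 5}: w = 17, v = 55
  {1, 2, 3, 4, 5}: w = 19 > 17, infeasible
Best feasible subset: items [1, 2, 3, 4]
Total weight: 16 <= 17, total value: 56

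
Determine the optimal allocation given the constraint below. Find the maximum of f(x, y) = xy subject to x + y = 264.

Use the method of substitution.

Substitute y = 264 - x into f(x,y) = xy:
g(x) = x(264 - x) = 264x - x^2
g'(x) = 264 - 2x = 0  =>  x = 132
y = 264 - 132 = 132
Maximum value = 132 * 132 = 17424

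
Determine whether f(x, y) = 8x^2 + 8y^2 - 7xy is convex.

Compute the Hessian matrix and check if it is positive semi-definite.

f(x,y) = 8x^2 + 8y^2 - 7xy
Hessian H = [[16, -7], [-7, 16]]
trace(H) = 32, det(H) = 207
Eigenvalues: (32 +/- sqrt(196)) / 2 = 23, 9
Since both eigenvalues > 0, f is convex.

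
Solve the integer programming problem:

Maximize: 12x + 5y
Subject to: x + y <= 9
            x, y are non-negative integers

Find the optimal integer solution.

Objective: 12x + 5y, constraint: x + y <= 9
Coefficient of x is 12 >= coefficient of y is 5, so allocate the entire budget to x.
Optimal: x = 9, y = 0, value = 108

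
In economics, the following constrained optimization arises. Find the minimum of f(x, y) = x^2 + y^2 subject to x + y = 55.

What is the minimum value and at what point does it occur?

Substitute y = 55 - x into f(x,y) = x^2 + y^2:
g(x) = x^2 + (55 - x)^2 = 2x^2 - 110x + 3025
g'(x) = 4x - 110 = 0  =>  x = 55/2
y = 55 - 55/2 = 55/2
Minimum value = (55/2)^2 + (55/2)^2 = 3025/2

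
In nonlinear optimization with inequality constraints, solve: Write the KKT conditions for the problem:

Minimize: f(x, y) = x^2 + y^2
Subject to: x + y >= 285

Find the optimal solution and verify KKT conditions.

KKT conditions for min x^2 + y^2 s.t. x + y >= 285:
Stationarity: 2x = mu, 2y = mu
So x = y = mu/2.
Complementary slackness: mu*(x + y - 285) = 0
Primal feasibility: x + y >= 285; dual feasibility: mu >= 0
If mu = 0 then x = y = 0, but 0 + 0 < 285 is infeasible, so the constraint is active.
Constraint active: x + y = 2*(mu/2) = 285 => mu = 285
x = y = 285/2, f = 81225/2
Verify: stationarity 2*(285/2) = 285 = mu; primal 285/2 + 285/2 = 285 >= 285; dual mu = 285 >= 0; complementary slackness 285*(285 - 285) = 0. All KKT conditions hold.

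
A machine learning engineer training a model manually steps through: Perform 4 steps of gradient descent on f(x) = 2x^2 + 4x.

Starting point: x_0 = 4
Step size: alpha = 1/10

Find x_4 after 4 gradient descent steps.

f(x) = 2x^2 + 4x, f'(x) = 4x + (4)
Step 1: f'(4) = 20, x_1 = 4 - 1/10 * 20 = 2
Step 2: f'(2) = 12, x_2 = 2 - 1/10 * 12 = 4/5
Step 3: f'(4/5) = 36/5, x_3 = 4/5 - 1/10 * 36/5 = 2/25
Step 4: f'(2/25) = 108/25, x_4 = 2/25 - 1/10 * 108/25 = -44/125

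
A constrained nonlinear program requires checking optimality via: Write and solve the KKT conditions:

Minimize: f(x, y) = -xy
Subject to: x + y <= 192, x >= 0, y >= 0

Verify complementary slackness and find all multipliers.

Problem: min -xy s.t. x + y <= 192 (multiplier lambda), x >= 0 (mu_x), y >= 0 (mu_y)
KKT stationarity: -y + lambda - mu_x = 0, -x + lambda - mu_y = 0, with lambda, mu_x, mu_y >= 0
Complementary slackness: lambda*(x + y - 192) = 0, mu_x*x = 0, mu_y*y = 0
If lambda = 0: y = -mu_x <= 0 and x = -mu_y <= 0 force x = y = 0 with f = 0; but x = y = 96 is feasible with f = -9216 < 0, so this is not the minimum. Hence lambda > 0 and x + y = 192.
Try x > 0, y > 0 (so mu_x = mu_y = 0): y = lambda, x = lambda => x = y = lambda
x + y = 192 => 2*lambda = 192 => lambda = 96
x* = y* = 96 > 0, consistent with mu_x = mu_y = 0.
(Any feasible point with x = 0 or y = 0 has f = 0 > -9216, so the minimum is not on those boundaries.)
min(-xy) = -9216 (i.e. max xy = 9216)
Multipliers: lambda = 96, mu_x = 0, mu_y = 0
Complementary slackness: lambda*(x + y - 192) = 96*(96 + 96 - 192) = 0, mu_x*x = 0*96 = 0, mu_y*y = 0*96 = 0. Satisfied.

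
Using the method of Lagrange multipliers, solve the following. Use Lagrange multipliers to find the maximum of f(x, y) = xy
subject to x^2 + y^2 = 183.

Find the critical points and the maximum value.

Lagrange conditions: y = 2*lambda*x and x = 2*lambda*y
If x = 0 then y = 0, violating the constraint, so x, y != 0.
Dividing: y/x = x/y => x^2 = y^2 => y = x or y = -x
Constraint: 2x^2 = 183 => x^2 = 183/2 => x = +/-sqrt(183/2)
Critical points: (sqrt(183/2), sqrt(183/2)), (-sqrt(183/2), -sqrt(183/2)), (sqrt(183/2), -sqrt(183/2)), (-sqrt(183/2), sqrt(183/2))
  y = x:  xy = x^2 = 183/2  at (sqrt(183/2), sqrt(183/2)) and (-sqrt(183/2), -sqrt(183/2))
  y = -x: xy = -x^2 = -183/2 at (sqrt(183/2), -sqrt(183/2)) and (-sqrt(183/2), sqrt(183/2))
Maximum xy = 183/2 at (sqrt(183/2), sqrt(183/2)) and (-sqrt(183/2), -sqrt(183/2))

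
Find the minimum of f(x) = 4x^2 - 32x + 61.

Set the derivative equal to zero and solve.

f(x) = 4x^2 - 32x + 61
f'(x) = 8x + (-32) = 0
x = 32/8 = 4
f(4) = -3
Since f''(x) = 8 > 0, this is a minimum.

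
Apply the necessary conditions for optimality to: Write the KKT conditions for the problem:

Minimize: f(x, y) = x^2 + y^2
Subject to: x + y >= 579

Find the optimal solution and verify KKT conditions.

KKT conditions for min x^2 + y^2 s.t. x + y >= 579:
Stationarity: 2x = mu, 2y = mu
So x = y = mu/2.
Complementary slackness: mu*(x + y - 579) = 0
Primal feasibility: x + y >= 579; dual feasibility: mu >= 0
If mu = 0 then x = y = 0, but 0 + 0 < 579 is infeasible, so the constraint is active.
Constraint active: x + y = 2*(mu/2) = 579 => mu = 579
x = y = 579/2, f = 335241/2
Verify: stationarity 2*(579/2) = 579 = mu; primal 579/2 + 579/2 = 579 >= 579; dual mu = 579 >= 0; complementary slackness 579*(579 - 579) = 0. All KKT conditions hold.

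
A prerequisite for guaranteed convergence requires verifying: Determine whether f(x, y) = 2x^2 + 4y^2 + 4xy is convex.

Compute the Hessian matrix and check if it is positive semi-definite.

f(x,y) = 2x^2 + 4y^2 + 4xy
Hessian H = [[4, 4], [4, 8]]
trace(H) = 12, det(H) = 16
Eigenvalues: (12 +/- sqrt(80)) / 2 = 10.47, 1.528
Since both eigenvalues > 0, f is convex.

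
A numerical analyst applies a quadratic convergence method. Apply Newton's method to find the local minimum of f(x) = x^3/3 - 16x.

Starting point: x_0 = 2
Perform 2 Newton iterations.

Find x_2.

f(x) = x^3/3 - 16x
f'(x) = x^2 - 16, f''(x) = 2x
Newton update: x_{n+1} = x_n - (x_n^2 - 16)/(2*x_n)
Step 1: x_0 = 2, f'=-12, f''=4, x_1 = 5
Step 2: x_1 = 5, f'=9, f''=10, x_2 = 41/10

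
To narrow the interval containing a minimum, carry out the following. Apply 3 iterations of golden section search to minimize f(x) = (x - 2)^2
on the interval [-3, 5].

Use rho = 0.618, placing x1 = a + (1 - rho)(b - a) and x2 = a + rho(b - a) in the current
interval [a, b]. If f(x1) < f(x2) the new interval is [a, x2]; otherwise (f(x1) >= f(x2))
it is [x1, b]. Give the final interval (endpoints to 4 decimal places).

Golden section search for min of f(x) = (x - 2)^2 on [-3, 5].
Each step: x1 = a + (1 - rho)(b - a), x2 = a + rho(b - a); if f(x1) < f(x2) keep [a, x2], otherwise keep [x1, b].
Step 1: [-3.0000, 5.0000], x1=0.0560 (f=3.7791), x2=1.9440 (f=0.0031); f(x1) > f(x2) => keep [0.0560, 5.0000]
Step 2: [0.0560, 5.0000], x1=1.9446 (f=0.0031), x2=3.1114 (f=1.2352); f(x1) < f(x2) => keep [0.0560, 3.1114]
Step 3: [0.0560, 3.1114], x1=1.2232 (f=0.6035), x2=1.9442 (f=0.0031); f(x1) > f(x2) => keep [1.2232, 3.1114]
Final interval: [1.2232, 3.1114]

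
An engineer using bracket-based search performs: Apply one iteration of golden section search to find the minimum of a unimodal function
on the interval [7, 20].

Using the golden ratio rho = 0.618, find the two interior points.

Golden section search on [7, 20].
Golden ratio rho = 0.618 (approx).
Interior points:
  x_1 = 7 + (1-0.618)*13 = 11.9660
  x_2 = 7 + 0.618*13 = 15.0340
Compare f(x_1) and f(x_2) to determine which subinterval to keep.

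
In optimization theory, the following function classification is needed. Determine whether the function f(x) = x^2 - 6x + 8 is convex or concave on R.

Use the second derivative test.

f(x) = x^2 - 6x + 8
f'(x) = 2x - 6
f''(x) = 2
Since f''(x) = 2 > 0 for all x, f is convex on R.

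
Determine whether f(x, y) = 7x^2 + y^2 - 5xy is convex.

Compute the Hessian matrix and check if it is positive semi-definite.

f(x,y) = 7x^2 + y^2 - 5xy
Hessian H = [[14, -5], [-5, 2]]
trace(H) = 16, det(H) = 3
Eigenvalues: (16 +/- sqrt(244)) / 2 = 15.81, 0.1898
Since both eigenvalues > 0, f is convex.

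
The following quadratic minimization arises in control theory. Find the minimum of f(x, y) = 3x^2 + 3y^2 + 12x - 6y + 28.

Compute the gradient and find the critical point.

f(x,y) = 3x^2 + 3y^2 + 12x - 6y + 28
df/dx = 6x + (12) = 0  =>  x = -2
df/dy = 6y + (-6) = 0  =>  y = 1
f(-2, 1) = 3*(-2)^2 + 3*(1)^2 + 12*(-2) + -6*(1) + 28 = 13
Hessian is diagonal with entries 6, 6 > 0, so this is a minimum.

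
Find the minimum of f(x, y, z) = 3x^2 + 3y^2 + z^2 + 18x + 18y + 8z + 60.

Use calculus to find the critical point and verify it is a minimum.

f(x,y,z) = 3x^2 + 3y^2 + z^2 + 18x + 18y + 8z + 60
df/dx = 6x + (18) = 0 => x = -3
df/dy = 6y + (18) = 0 => y = -3
df/dz = 2z + (8) = 0 => z = -4
f(-3,-3,-4) = 3*(-3)^2 + 3*(-3)^2 + 1*(-4)^2 + 18*(-3) + 18*(-3) + 8*(-4) + 60 = -10
Hessian is diagonal with entries 6, 6, 2 > 0, confirmed minimum.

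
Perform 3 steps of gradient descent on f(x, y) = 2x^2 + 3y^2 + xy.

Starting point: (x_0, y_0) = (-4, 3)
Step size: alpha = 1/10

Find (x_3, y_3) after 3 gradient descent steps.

f(x,y) = 2x^2 + 3y^2 + xy
grad_x = 4x + 1y, grad_y = 6y + 1x
Step 1: grad = (-13, 14), (-27/10, 8/5)
Step 2: grad = (-46/5, 69/10), (-89/50, 91/100)
Step 3: grad = (-621/100, 92/25), (-1159/1000, 271/500)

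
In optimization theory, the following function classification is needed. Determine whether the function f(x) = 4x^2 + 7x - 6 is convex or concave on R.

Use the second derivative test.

f(x) = 4x^2 + 7x - 6
f'(x) = 8x + 7
f''(x) = 8
Since f''(x) = 8 > 0 for all x, f is convex on R.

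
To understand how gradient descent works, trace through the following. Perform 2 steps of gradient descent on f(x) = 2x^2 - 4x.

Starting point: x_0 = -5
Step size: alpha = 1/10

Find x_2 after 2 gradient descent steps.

f(x) = 2x^2 - 4x, f'(x) = 4x + (-4)
Step 1: f'(-5) = -24, x_1 = -5 - 1/10 * -24 = -13/5
Step 2: f'(-13/5) = -72/5, x_2 = -13/5 - 1/10 * -72/5 = -29/25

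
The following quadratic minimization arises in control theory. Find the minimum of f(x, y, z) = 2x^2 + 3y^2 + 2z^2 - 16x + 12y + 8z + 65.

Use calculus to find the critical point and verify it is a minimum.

f(x,y,z) = 2x^2 + 3y^2 + 2z^2 - 16x + 12y + 8z + 65
df/dx = 4x + (-16) = 0 => x = 4
df/dy = 6y + (12) = 0 => y = -2
df/dz = 4z + (8) = 0 => z = -2
f(4,-2,-2) = 2*(4)^2 + 3*(-2)^2 + 2*(-2)^2 + -16*(4) + 12*(-2) + 8*(-2) + 65 = 13
Hessian is diagonal with entries 4, 6, 4 > 0, confirmed minimum.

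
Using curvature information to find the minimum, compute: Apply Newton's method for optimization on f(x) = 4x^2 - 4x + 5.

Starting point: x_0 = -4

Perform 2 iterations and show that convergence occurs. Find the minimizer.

f(x) = 4x^2 - 4x + 5, f'(x) = 8x + (-4), f''(x) = 8
Step 1: f'(-4) = -36, x_1 = -4 - -36/8 = 1/2
Step 2: f'(1/2) = 0, x_2 = 1/2 (converged)
Newton's method converges in 1 step for quadratics.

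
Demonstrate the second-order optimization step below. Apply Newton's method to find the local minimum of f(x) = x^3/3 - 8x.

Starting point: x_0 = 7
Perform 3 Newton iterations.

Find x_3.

f(x) = x^3/3 - 8x
f'(x) = x^2 - 8, f''(x) = 2x
Newton update: x_{n+1} = x_n - (x_n^2 - 8)/(2*x_n)
Step 1: x_0 = 7, f'=41, f''=14, x_1 = 57/14
Step 2: x_1 = 57/14, f'=1681/196, f''=57/7, x_2 = 4817/1596
Step 3: x_2 = 4817/1596, f'=2825761/2547216, f''=4817/798, x_3 = 43581217/15375864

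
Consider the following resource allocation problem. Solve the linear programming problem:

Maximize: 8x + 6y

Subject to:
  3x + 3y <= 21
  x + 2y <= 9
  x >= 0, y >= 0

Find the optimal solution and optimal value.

Feasible vertices: (0, 0), (0, 9/2), (5, 2), (7, 0)
Objective 8x + 6y at each:
  (0, 0): 0
  (0, 9/2): 27
  (5, 2): 52
  (7, 0): 56
Maximum is 56 at (7, 0).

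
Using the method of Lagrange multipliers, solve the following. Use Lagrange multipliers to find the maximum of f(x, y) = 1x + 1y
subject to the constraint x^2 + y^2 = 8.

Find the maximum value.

Set up Lagrange conditions: grad f = lambda * grad g
  1 = 2*lambda*x
  1 = 2*lambda*y
From these: x/y = 1/1, so x = 1t, y = 1t for some t.
Substitute into constraint: (1t)^2 + (1t)^2 = 8
  t^2 * 2 = 8
  t = sqrt(8/2)
Maximum = 1*x + 1*y = (1^2 + 1^2)*t = 2 * sqrt(8/2) = 4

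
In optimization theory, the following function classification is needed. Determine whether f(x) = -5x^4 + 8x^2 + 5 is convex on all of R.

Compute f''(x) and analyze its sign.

f(x) = -5x^4 + 8x^2 + 5
f'(x) = -20x^3 + 16x
f''(x) = -60x^2 + 16
f''(x) = -60x^2 + 16 -> -inf as |x| -> inf
Therefore, f is not globally convex on R.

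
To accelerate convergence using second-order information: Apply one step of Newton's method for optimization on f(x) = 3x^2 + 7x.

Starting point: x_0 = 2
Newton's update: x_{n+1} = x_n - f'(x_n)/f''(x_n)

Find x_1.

f(x) = 3x^2 + 7x
f'(x) = 6x + (7), f''(x) = 6
Newton step: x_1 = x_0 - f'(x_0)/f''(x_0)
f'(2) = 19
x_1 = 2 - 19/6 = -7/6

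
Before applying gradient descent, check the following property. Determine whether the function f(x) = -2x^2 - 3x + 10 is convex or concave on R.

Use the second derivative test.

f(x) = -2x^2 - 3x + 10
f'(x) = -4x - 3
f''(x) = -4
Since f''(x) = -4 < 0 for all x, f is concave on R.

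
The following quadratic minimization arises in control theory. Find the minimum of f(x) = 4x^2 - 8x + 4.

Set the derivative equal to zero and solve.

f(x) = 4x^2 - 8x + 4
f'(x) = 8x + (-8) = 0
x = 8/8 = 1
f(1) = 0
Since f''(x) = 8 > 0, this is a minimum.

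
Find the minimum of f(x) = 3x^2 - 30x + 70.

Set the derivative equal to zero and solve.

f(x) = 3x^2 - 30x + 70
f'(x) = 6x + (-30) = 0
x = 30/6 = 5
f(5) = -5
Since f''(x) = 6 > 0, this is a minimum.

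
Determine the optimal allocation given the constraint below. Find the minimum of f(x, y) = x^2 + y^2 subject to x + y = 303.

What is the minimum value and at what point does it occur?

Substitute y = 303 - x into f(x,y) = x^2 + y^2:
g(x) = x^2 + (303 - x)^2 = 2x^2 - 606x + 91809
g'(x) = 4x - 606 = 0  =>  x = 303/2
y = 303 - 303/2 = 303/2
Minimum value = (303/2)^2 + (303/2)^2 = 91809/2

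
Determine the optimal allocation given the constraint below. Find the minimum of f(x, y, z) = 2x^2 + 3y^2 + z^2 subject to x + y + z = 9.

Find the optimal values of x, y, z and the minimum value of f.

Using Lagrange multipliers on f = 2x^2 + 3y^2 + z^2 with constraint x + y + z = 9:
Conditions: 2*2*x = lambda, 2*3*y = lambda, 2*1*z = lambda
So x = lambda/4, y = lambda/6, z = lambda/2
Substituting into constraint: lambda * (11/12) = 9
lambda = 108/11
x = 27/11, y = 18/11, z = 54/11
Minimum value = 486/11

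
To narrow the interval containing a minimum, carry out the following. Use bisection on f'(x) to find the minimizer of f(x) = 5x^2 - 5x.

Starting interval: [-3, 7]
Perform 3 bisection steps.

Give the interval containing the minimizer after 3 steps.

Finding critical point of f(x) = 5x^2 - 5x using bisection on f'(x) = 10x + -5.
f'(x) = 0 when x = 1/2.
Starting interval: [-3, 7]
Step 1: mid = 2, f'(mid) = 15, new interval = [-3, 2]
Step 2: mid = -1/2, f'(mid) = -10, new interval = [-1/2, 2]
Step 3: mid = 3/4, f'(mid) = 5/2, new interval = [-1/2, 3/4]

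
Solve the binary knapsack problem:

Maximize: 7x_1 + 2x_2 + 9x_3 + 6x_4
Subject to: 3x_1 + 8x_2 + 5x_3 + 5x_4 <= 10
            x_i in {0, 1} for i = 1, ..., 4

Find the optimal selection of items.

Items: item 1 (v=7, w=3), item 2 (v=2, w=8), item 3 (v=9, w=5), item 4 (v=6, w=5)
Capacity: 10
Checking all 16 subsets (w = total weight, v = total value):
  {}: w = 0, v = 0
  {1}: w = 3, v = 7
  {2}: w = 8, v = 2
  {3}: w = 5, v = 9
  {4}: w = 5, v = 6
  {1, 2}: w = 11 > 10, infeasible
  {1, 3}: w = 8, v = 16
  {1, 4}: w = 8, v = 13
  {2, 3}: w = 13 > 10, infeasible
  {2, 4}: w = 13 > 10, infeasible
  {3, 4}: w = 10, v = 15
  {1, 2, 3}: w = 16 > 10, infeasible
  {1, 2, 4}: w = 16 > 10, infeasible
  {1, 3, 4}: w = 13 > 10, infeasible
  {2, 3, 4}: w = 18 > 10, infeasible
  {1, 2, 3, 4}: w = 21 > 10, infeasible
Best feasible subset: items [1, 3]
Total weight: 8 <= 10, total value: 16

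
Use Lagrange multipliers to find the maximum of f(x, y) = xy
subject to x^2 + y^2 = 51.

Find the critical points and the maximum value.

Lagrange conditions: y = 2*lambda*x and x = 2*lambda*y
If x = 0 then y = 0, violating the constraint, so x, y != 0.
Dividing: y/x = x/y => x^2 = y^2 => y = x or y = -x
Constraint: 2x^2 = 51 => x^2 = 51/2 => x = +/-sqrt(51/2)
Critical points: (sqrt(51/2), sqrt(51/2)), (-sqrt(51/2), -sqrt(51/2)), (sqrt(51/2), -sqrt(51/2)), (-sqrt(51/2), sqrt(51/2))
  y = x:  xy = x^2 = 51/2  at (sqrt(51/2), sqrt(51/2)) and (-sqrt(51/2), -sqrt(51/2))
  y = -x: xy = -x^2 = -51/2 at (sqrt(51/2), -sqrt(51/2)) and (-sqrt(51/2), sqrt(51/2))
Maximum xy = 51/2 at (sqrt(51/2), sqrt(51/2)) and (-sqrt(51/2), -sqrt(51/2))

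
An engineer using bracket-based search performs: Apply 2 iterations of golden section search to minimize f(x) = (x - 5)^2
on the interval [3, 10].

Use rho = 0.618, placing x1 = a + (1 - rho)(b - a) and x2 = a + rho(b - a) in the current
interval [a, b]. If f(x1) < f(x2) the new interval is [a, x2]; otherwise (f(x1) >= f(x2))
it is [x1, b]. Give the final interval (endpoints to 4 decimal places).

Golden section search for min of f(x) = (x - 5)^2 on [3, 10].
Each step: x1 = a + (1 - rho)(b - a), x2 = a + rho(b - a); if f(x1) < f(x2) keep [a, x2], otherwise keep [x1, b].
Step 1: [3.0000, 10.0000], x1=5.6740 (f=0.4543), x2=7.3260 (f=5.4103); f(x1) < f(x2) => keep [3.0000, 7.3260]
Step 2: [3.0000, 7.3260], x1=4.6525 (f=0.1207), x2=5.6735 (f=0.4536); f(x1) < f(x2) => keep [3.0000, 5.6735]
Final interval: [3.0000, 5.6735]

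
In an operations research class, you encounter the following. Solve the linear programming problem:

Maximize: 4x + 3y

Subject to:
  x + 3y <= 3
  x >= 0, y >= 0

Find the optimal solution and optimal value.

The feasible region has vertices at [(0, 0), (3, 0), (0, 1)].
Checking objective 4x + 3y at each vertex:
  (0, 0): 4*0 + 3*0 = 0
  (3, 0): 4*3 + 3*0 = 12
  (0, 1): 4*0 + 3*1 = 3
Maximum is 12 at (3, 0).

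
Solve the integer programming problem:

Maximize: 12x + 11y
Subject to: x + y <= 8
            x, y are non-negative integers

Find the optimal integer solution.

Objective: 12x + 11y, constraint: x + y <= 8
Coefficient of x is 12 >= coefficient of y is 11, so allocate the entire budget to x.
Optimal: x = 8, y = 0, value = 96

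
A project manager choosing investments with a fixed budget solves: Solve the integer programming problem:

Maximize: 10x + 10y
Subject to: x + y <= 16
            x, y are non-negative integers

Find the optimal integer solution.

Objective: 10x + 10y, constraint: x + y <= 16
Coefficient of x is 10 >= coefficient of y is 10, so allocate the entire budget to x.
Optimal: x = 16, y = 0, value = 160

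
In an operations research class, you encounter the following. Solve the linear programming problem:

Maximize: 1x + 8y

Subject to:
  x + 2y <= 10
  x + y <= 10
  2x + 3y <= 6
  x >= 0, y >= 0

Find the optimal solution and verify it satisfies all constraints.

Feasible vertices: (0, 0), (0, 2), (3, 0)
Objective 1x + 8y at each vertex:
  (0, 0): 0
  (0, 2): 16
  (3, 0): 3
Maximum is 16 at (0, 2).
Verify constraints at (x, y) = (0, 2):
  1*0 + 2*2 = 4 <= 10
  1*0 + 1*2 = 2 <= 10
  2*0 + 3*2 = 6 <= 6 (active)
  x = 0 >= 0, y = 2 >= 0. All constraints satisfied.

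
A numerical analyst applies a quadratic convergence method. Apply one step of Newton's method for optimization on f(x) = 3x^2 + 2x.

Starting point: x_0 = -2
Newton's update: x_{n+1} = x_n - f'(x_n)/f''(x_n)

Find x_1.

f(x) = 3x^2 + 2x
f'(x) = 6x + (2), f''(x) = 6
Newton step: x_1 = x_0 - f'(x_0)/f''(x_0)
f'(-2) = -10
x_1 = -2 - -10/6 = -1/3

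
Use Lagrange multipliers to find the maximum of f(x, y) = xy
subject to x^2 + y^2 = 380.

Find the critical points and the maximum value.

Lagrange conditions: y = 2*lambda*x and x = 2*lambda*y
If x = 0 then y = 0, violating the constraint, so x, y != 0.
Dividing: y/x = x/y => x^2 = y^2 => y = x or y = -x
Constraint: 2x^2 = 380 => x^2 = 190 => x = +/-sqrt(190)
Critical points: (sqrt(190), sqrt(190)), (-sqrt(190), -sqrt(190)), (sqrt(190), -sqrt(190)), (-sqrt(190), sqrt(190))
  y = x:  xy = x^2 = 190  at (sqrt(190), sqrt(190)) and (-sqrt(190), -sqrt(190))
  y = -x: xy = -x^2 = -190 at (sqrt(190), -sqrt(190)) and (-sqrt(190), sqrt(190))
Maximum xy = 190 at (sqrt(190), sqrt(190)) and (-sqrt(190), -sqrt(190))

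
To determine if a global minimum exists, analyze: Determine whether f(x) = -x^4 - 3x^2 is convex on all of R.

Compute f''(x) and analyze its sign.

f(x) = -x^4 - 3x^2
f'(x) = -4x^3 + -6x
f''(x) = -12x^2 + -6
f''(x) = -12x^2 + -6 <= -6 < 0 for all x
Therefore, f is concave on R.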